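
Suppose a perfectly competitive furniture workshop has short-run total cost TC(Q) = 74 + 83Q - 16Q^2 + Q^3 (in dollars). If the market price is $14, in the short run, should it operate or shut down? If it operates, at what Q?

Shut down

Variable cost is VC = 83Q - 16Q^2 + Q^3, so AVC = VC/Q = 83 - 16Q + Q^2 and MC = dTC/dQ = 83 - 32Q + 3Q^2.
AVC is minimized where dAVC/dQ = -16 + 2Q = 0, at Q = 8; min AVC = 83 - 16·8 + 8^2 = $19.
With P < min AVC ($14 < $19), every unit sold adds to the loss.
Best response: produce nothing and absorb the $74 fixed cost.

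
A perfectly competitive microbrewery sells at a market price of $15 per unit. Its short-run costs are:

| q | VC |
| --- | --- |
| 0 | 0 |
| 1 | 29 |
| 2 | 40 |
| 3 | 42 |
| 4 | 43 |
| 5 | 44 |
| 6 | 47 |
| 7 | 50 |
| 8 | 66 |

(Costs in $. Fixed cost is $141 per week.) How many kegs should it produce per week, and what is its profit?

q = 7; profit = -$86

Compute π = P·q − TC at each output: q=0: -141; q=1: -155; q=2: -151; q=3: -138; q=4: -124; q=5: -110; q=6: -98; q=7: -86; q=8: -87.
Profit is maximized at q = 7. AVC there is 50/7 = $7.14 ≤ P, so producing beats shutting down (which would give -$141).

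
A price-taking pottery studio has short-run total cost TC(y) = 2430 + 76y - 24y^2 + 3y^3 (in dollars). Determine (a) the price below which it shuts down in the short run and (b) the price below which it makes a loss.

Shutdown price = min AVC. AVC = 76 - 24y + 3y^2, with vertex at y = 4 and minimum $28.
ATC = 2430/y + 76 - 24y + 3y^2. Setting dATC/dy = −2430/y^2 − 24 + 6y = 0 gives y = 9 (since 6·9^3 − 24·9^2 = 2430).
min ATC = 2430/9 + 76 − 24·9 + 3·9^2 = $373. That is the break-even price.
For $28 ≤ P < $373 the firm produces at a loss; below $28 it shuts down.

Shutdown price = $28; break-even price = $373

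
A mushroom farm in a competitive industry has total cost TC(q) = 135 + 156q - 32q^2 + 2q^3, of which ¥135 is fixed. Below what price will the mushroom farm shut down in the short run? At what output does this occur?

Short-run supply begins at min AVC. From VC = 156q - 32q^2 + 2q^3, AVC = 156 - 32q + 2q^2.
At the minimum of AVC, MC = AVC. MC = 156 - 64q + 6q^2; setting MC = AVC gives 4q^2 - 32q = 0, so q = 8. min AVC = 28.
For P < ¥28 the firm produces nothing.

¥28 per unit, at q = 8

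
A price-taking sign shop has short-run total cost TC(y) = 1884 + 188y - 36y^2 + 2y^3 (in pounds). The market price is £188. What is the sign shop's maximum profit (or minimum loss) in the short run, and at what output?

Profit = -£156 at y = 12

AVC = 188 - 36y + 2y^2; min AVC = £26 at y = 9. Since P = £188 ≥ min AVC, the firm produces.
With MC = 188 - 72y + 6y^2, P = MC on the upward-sloping part at y* = 12.
TR = 188·12 = 2256. TC = 1884 + 528 = 2412. Profit = 2256 − 2412 = -£156.
Shutting down would mean losing the fixed cost of £1884, so operating at a loss of £156 is better by £1728.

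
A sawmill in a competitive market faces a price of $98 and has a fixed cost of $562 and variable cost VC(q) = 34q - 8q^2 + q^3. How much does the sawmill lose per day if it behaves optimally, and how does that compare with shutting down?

AVC = 34 - 8q + q^2 has its minimum $18 at q = 4; price $98 clears that bar, so the firm operates.
MC = 34 - 16q + 3q^2. Setting P = MC and taking the root on the rising branch gives q* = 8.
TR = 98·8 = 784. TC = 562 + 272 = 834. Profit = 784 − 834 = -$50.
Shutting down would mean losing the fixed cost of $562, so operating at a loss of $50 is better by $512.

Profit = -$50 at q = 8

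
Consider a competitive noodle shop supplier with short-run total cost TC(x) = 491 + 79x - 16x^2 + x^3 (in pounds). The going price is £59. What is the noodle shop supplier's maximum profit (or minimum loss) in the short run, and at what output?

Profit = -£91 at x = 10

AVC = 79 - 16x + x^2 has its minimum £15 at x = 8; price £59 clears that bar, so the firm operates.
MC = 79 - 32x + 3x^2. Setting P = MC and taking the root on the rising branch gives x* = 10.
TR = 59·10 = 590. TC = 491 + 190 = 681. Profit = 590 − 681 = -£91.
That loss of £91 beats the £491 the firm would lose by shutting down; producing recovers £400 of fixed cost.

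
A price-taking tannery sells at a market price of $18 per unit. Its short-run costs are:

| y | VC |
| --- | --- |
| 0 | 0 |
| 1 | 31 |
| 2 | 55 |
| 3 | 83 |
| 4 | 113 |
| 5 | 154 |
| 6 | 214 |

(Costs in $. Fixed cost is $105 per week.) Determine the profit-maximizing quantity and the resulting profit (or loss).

Compute π = P·y − TC at each output: y=0: -105; y=1: -118; y=2: -124; y=3: -134; y=4: -146; y=5: -169; y=6: -211.
Profit is highest at y = 0. Equivalently, the lowest AVC in the table is 55/2 ≈ $27.50 at y = 2, and P = $18 falls below it — price never covers variable cost, so the firm shuts down and loses only its fixed cost.

y = 0 (shut down); profit = -$105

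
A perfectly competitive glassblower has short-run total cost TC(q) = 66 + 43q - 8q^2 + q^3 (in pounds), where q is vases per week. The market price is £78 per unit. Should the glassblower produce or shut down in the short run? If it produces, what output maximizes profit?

Strip out fixed cost: VC = 43q - 8q^2 + q^3. Then AVC = 43 - 8q + q^2 and MC = 43 - 16q + 3q^2.
AVC hits its minimum where MC = AVC, at q = 4, giving min AVC = 43 - 8·4 + 4^2 = £27.
Since P = £78 ≥ min AVC = £27, price covers variable cost and the firm should produce.
Solving P = MC: -35 - 16q + 3q^2 = 0 ⇒ q = -5/3 or 7. On the upward-sloping branch, q* = 7.
Check: AVC at q = 7 is £36 ≤ P, so revenue covers variable cost.
Profit = P·q − TC = 78·7 − 318 = £228.

Produce at q = 7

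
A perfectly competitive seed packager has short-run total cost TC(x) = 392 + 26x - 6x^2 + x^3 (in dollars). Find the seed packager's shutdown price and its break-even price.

AVC = 26 - 6x + x^2; minimized at x = 3, giving min AVC = $17. That is the shutdown price.
ATC = 392/x + 26 - 6x + x^2. Setting dATC/dx = −392/x^2 − 6 + 2x = 0 gives x = 7 (since 2·7^3 − 6·7^2 = 392).
min ATC = 392/7 + 26 − 6·7 + 7^2 = $89. That is the break-even price.
Between these two prices the firm operates at a loss; above $89 it earns a profit.

Shutdown price = $17; break-even price = $89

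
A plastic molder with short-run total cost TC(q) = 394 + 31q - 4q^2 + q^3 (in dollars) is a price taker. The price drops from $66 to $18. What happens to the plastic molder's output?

AVC = 31 - 4q + q^2, minimized at q = 2 where min AVC = $27. MC = 31 - 8q + 3q^2.
With P = $66 above the shutdown price, P = MC gives q = 5.
At P = $18 < min AVC = $27, price no longer covers variable cost at any output, so the firm shuts down: q = 0.

Output falls from 5 to 0 (the firm shuts down)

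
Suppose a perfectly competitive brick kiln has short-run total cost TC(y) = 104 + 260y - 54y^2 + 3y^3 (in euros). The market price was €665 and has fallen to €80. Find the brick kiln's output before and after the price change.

Output falls from 15 to 10

AVC = 260 - 54y + 3y^2, minimized at y = 9 where min AVC = €17. MC = 260 - 108y + 9y^2.
At P = €665 ≥ min AVC, set P = MC on the rising branch: y = 15.
At P = €80 ≥ min AVC, set P = MC: y = 10. The firm stays open but cuts output.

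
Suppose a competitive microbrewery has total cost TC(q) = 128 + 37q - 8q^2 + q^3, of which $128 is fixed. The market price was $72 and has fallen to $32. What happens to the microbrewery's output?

AVC = 37 - 8q + q^2, minimized at q = 4 where min AVC = $21. MC = 37 - 16q + 3q^2.
At P = $72 ≥ min AVC, set P = MC on the rising branch: q = 7.
At P = $32 ≥ min AVC, set P = MC: q = 5. The firm stays open but cuts output.

Output falls from 7 to 5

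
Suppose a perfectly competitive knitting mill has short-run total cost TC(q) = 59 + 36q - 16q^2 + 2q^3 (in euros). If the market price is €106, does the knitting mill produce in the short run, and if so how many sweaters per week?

Variable cost is VC = 36q - 16q^2 + 2q^3, so AVC = VC/q = 36 - 16q + 2q^2 and MC = dTC/dq = 36 - 32q + 6q^2.
AVC hits its minimum where MC = AVC, at q = 4, giving min AVC = 36 - 16·4 + 2·4^2 = €4.
P = €106 exceeds min AVC = €4, so the firm stays open.
Set P = MC: 106 = 36 - 32q + 6q^2 → -70 - 32q + 6q^2 = 0. The roots are q = -5/3 and q = 7; the profit-maximizing output is on the rising part of MC, so q* = 7.
Check: AVC at q = 7 is €22 ≤ P, so revenue covers variable cost.
Profit = P·q − TC = 106·7 − 213 = €529.

Produce at q = 7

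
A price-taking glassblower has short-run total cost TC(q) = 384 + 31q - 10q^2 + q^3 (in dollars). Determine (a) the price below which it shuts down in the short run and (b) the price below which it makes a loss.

Shutdown price = $6; break-even price = $63

Shutdown price = min AVC. AVC = 31 - 10q + q^2, with vertex at q = 5 and minimum $6.
ATC = 384/q + 31 - 10q + q^2. Setting dATC/dq = −384/q^2 − 10 + 2q = 0 gives q = 8 (since 2·8^3 − 10·8^2 = 384).
min ATC = 384/8 + 31 − 10·8 + 8^2 = $63. That is the break-even price.
For $6 ≤ P < $63 the firm produces at a loss; below $6 it shuts down.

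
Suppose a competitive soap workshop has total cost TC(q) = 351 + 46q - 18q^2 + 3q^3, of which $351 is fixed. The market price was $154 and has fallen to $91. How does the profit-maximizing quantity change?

MC = 46 - 36q + 9q^2; the shutdown threshold is min AVC = $19 (at q = 3).
With P = $154 above the shutdown price, P = MC gives q = 6.
At P = $91 ≥ min AVC, set P = MC: q = 5. The firm stays open but cuts output.

Output falls from 6 to 5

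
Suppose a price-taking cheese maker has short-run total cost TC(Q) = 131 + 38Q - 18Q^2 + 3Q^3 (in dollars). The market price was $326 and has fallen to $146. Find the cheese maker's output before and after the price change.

Output falls from 8 to 6

MC = 38 - 36Q + 9Q^2; the shutdown threshold is min AVC = $11 (at Q = 3).
With P = $326 above the shutdown price, P = MC gives Q = 8.
At P = $146 ≥ min AVC, set P = MC: Q = 6. The firm stays open but cuts output.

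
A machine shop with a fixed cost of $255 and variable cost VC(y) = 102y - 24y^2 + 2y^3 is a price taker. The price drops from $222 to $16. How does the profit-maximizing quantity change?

AVC = 102 - 24y + 2y^2, minimized at y = 6 where min AVC = $30. MC = 102 - 48y + 6y^2.
With P = $222 above the shutdown price, P = MC gives y = 10.
At P = $16 < min AVC = $30, price no longer covers variable cost at any output, so the firm shuts down: y = 0.

Output falls from 10 to 0 (the firm shuts down)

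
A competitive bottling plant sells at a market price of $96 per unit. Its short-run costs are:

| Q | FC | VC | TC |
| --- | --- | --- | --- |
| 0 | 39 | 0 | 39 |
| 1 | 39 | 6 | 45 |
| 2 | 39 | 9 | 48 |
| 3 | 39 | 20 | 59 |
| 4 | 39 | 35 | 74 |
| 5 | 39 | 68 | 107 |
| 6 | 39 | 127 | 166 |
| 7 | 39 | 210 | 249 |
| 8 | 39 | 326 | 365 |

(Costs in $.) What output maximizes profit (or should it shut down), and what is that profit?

Tabulate TR − TC: Q=0: -39; Q=1: 51; Q=2: 144; Q=3: 229; Q=4: 310; Q=5: 373; Q=6: 410; Q=7: 423; Q=8: 403.
Profit is maximized at Q = 7. AVC there is 210/7 = $30 ≤ P, so producing beats shutting down (which would give -$39).

Q = 7; profit = $423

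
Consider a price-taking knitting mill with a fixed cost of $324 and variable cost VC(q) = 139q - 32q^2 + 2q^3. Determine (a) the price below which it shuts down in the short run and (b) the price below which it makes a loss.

AVC = 139 - 32q + 2q^2; minimized at q = 8, giving min AVC = $11. That is the shutdown price.
ATC = 324/q + 139 - 32q + 2q^2. Setting dATC/dq = −324/q^2 − 32 + 4q = 0 gives q = 9 (since 4·9^3 − 32·9^2 = 324).
min ATC = 324/9 + 139 − 32·9 + 2·9^2 = $49. That is the break-even price.
Between these two prices the firm operates at a loss; above $49 it earns a profit.

Shutdown price = $11; break-even price = $49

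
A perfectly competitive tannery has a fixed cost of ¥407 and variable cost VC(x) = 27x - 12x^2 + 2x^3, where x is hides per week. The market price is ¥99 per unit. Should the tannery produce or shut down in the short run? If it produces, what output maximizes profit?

Strip out fixed cost: VC = 27x - 12x^2 + 2x^3. Then AVC = 27 - 12x + 2x^2 and MC = 27 - 24x + 6x^2.
AVC is minimized where dAVC/dx = -12 + 4x = 0, at x = 3; min AVC = 27 - 12·3 + 2·3^2 = ¥9.
P = ¥99 exceeds min AVC = ¥9, so the firm stays open.
P = MC gives -72 - 24x + 6x^2 = 0, with roots -2 and 6. Take the larger (rising MC): x* = 6.
Check: AVC at x = 6 is ¥27 ≤ P, so revenue covers variable cost.
Profit = P·x − TC = 99·6 − 569 = ¥25.

Produce at x = 6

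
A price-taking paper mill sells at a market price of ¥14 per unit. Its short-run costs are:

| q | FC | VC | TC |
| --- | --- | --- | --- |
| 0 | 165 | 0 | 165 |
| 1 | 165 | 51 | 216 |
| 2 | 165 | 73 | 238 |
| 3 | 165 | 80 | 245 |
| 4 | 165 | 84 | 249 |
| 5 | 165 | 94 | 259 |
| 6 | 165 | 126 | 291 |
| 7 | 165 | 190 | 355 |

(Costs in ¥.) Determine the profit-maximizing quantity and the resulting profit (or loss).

Profit at each row (π = 14q − TC): q=0: -165; q=1: -202; q=2: -210; q=3: -203; q=4: -193; q=5: -189; q=6: -207; q=7: -257.
Profit is highest at q = 0. Equivalently, the lowest AVC in the table is 94/5 ≈ ¥18.80 at q = 5, and P = ¥14 falls below it — price never covers variable cost, so the firm shuts down and loses only its fixed cost.

q = 0 (shut down); profit = -¥165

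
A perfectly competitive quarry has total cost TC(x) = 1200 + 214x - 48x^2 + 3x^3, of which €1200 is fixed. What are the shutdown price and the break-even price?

Shutdown price = €22; break-even price = €154

AVC = 214 - 48x + 3x^2; minimized at x = 8, giving min AVC = €22. That is the shutdown price.
ATC = 1200/x + 214 - 48x + 3x^2. Setting dATC/dx = −1200/x^2 − 48 + 6x = 0 gives x = 10 (since 6·10^3 − 48·10^2 = 1200).
min ATC = 1200/10 + 214 − 48·10 + 3·10^2 = €154. That is the break-even price.
Between these two prices the firm operates at a loss; above €154 it earns a profit.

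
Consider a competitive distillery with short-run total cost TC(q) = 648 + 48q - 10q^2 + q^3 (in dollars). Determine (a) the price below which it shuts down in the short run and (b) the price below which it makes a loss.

Shutdown price = min AVC. AVC = 48 - 10q + q^2, with vertex at q = 5 and minimum $23.
ATC = 648/q + 48 - 10q + q^2. Setting dATC/dq = −648/q^2 − 10 + 2q = 0 gives q = 9 (since 2·9^3 − 10·9^2 = 648).
min ATC = 648/9 + 48 − 10·9 + 9^2 = $111. That is the break-even price.
For $23 ≤ P < $111 the firm produces at a loss; below $23 it shuts down.

Shutdown price = $23; break-even price = $111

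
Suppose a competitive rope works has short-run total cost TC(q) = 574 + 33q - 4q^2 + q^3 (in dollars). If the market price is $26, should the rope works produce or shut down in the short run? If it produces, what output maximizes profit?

Shut down

Strip out fixed cost: VC = 33q - 4q^2 + q^3. Then AVC = 33 - 4q + q^2 and MC = 33 - 8q + 3q^2.
AVC hits its minimum where MC = AVC, at q = 2, giving min AVC = 33 - 4·2 + 2^2 = $29.
P = $26 lies below min AVC = $29; no output level covers variable cost.
Shutting down limits the loss to fixed cost, $574.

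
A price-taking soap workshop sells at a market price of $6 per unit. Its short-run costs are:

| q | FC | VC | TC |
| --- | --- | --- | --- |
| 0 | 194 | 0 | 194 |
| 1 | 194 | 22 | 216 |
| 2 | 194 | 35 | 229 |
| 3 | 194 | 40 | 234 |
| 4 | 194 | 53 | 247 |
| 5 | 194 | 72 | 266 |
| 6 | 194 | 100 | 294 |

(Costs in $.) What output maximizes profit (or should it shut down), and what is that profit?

q = 0 (shut down); profit = -$194

Profit at each row (π = 6q − TC): q=0: -194; q=1: -210; q=2: -217; q=3: -216; q=4: -223; q=5: -236; q=6: -258.
Profit is highest at q = 0. Equivalently, the lowest AVC in the table is 53/4 ≈ $13.25 at q = 4, and P = $6 falls below it — price never covers variable cost, so the firm shuts down and loses only its fixed cost.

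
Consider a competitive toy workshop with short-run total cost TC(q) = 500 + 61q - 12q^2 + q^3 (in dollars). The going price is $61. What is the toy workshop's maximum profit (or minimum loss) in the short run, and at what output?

AVC = 61 - 12q + q^2; min AVC = $25 at q = 6. Since P = $61 ≥ min AVC, the firm produces.
MC = 61 - 24q + 3q^2. Setting P = MC and taking the root on the rising branch gives q* = 8.
TR = 61·8 = 488. TC = 500 + 232 = 732. Profit = 488 − 732 = -$244.
By producing, the firm covers all variable cost plus $256 of fixed cost; shutting down would lose the full $500.

Profit = -$244 at q = 8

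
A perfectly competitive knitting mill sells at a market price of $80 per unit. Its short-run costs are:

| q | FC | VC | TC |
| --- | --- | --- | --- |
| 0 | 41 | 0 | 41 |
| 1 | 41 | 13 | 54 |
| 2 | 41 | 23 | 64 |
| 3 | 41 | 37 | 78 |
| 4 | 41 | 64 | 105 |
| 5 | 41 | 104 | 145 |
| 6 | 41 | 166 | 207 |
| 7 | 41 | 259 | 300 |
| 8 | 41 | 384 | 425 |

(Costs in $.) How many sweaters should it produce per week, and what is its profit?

q = 6; profit = $273

Tabulate TR − TC: q=0: -41; q=1: 26; q=2: 96; q=3: 162; q=4: 215; q=5: 255; q=6: 273; q=7: 260; q=8: 215.
Profit is maximized at q = 6. AVC there is 166/6 = $27.67 ≤ P, so producing beats shutting down (which would give -$41).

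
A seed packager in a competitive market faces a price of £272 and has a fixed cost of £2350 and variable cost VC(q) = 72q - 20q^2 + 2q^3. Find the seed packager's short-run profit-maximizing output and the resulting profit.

AVC = 72 - 20q + 2q^2; min AVC = £22 at q = 5. Since P = £272 ≥ min AVC, the firm produces.
MC = 72 - 40q + 6q^2. Setting P = MC and taking the root on the rising branch gives q* = 10.
TR = 272·10 = 2720. TC = 2350 + 720 = 3070. Profit = 2720 − 3070 = -£350.
By producing, the firm covers all variable cost plus £2000 of fixed cost; shutting down would lose the full £2350.

Profit = -£350 at q = 10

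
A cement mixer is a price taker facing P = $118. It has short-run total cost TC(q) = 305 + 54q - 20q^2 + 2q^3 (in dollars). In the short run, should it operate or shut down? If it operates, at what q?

Produce at q = 8

Strip out fixed cost: VC = 54q - 20q^2 + 2q^3. Then AVC = 54 - 20q + 2q^2 and MC = 54 - 40q + 6q^2.
AVC hits its minimum where MC = AVC, at q = 5, giving min AVC = 54 - 20·5 + 2·5^2 = $4.
P = $118 exceeds min AVC = $4, so the firm stays open.
Solving P = MC: -64 - 40q + 6q^2 = 0 ⇒ q = -4/3 or 8. On the upward-sloping branch, q* = 8.
Check: AVC at q = 8 is $22 ≤ P, so revenue covers variable cost.
Profit = P·q − TC = 118·8 − 481 = $463.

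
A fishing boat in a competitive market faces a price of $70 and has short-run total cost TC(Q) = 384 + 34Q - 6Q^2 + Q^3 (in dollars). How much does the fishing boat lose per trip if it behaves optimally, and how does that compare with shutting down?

Profit = -$168 at Q = 6

AVC = 34 - 6Q + Q^2; min AVC = $25 at Q = 3. Since P = $70 ≥ min AVC, the firm produces.
With MC = 34 - 12Q + 3Q^2, P = MC on the upward-sloping part at Q* = 6.
TR = 70·6 = 420. TC = 384 + 204 = 588. Profit = 420 − 588 = -$168.
That loss of $168 beats the $384 the firm would lose by shutting down; producing recovers $216 of fixed cost.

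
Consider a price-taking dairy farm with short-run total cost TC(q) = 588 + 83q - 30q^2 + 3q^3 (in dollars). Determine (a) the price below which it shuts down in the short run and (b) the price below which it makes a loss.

AVC = 83 - 30q + 3q^2; minimized at q = 5, giving min AVC = $8. That is the shutdown price.
ATC = 588/q + 83 - 30q + 3q^2. Setting dATC/dq = −588/q^2 − 30 + 6q = 0 gives q = 7 (since 6·7^3 − 30·7^2 = 588).
min ATC = 588/7 + 83 − 30·7 + 3·7^2 = $104. That is the break-even price.
For $8 ≤ P < $104 the firm produces at a loss; below $8 it shuts down.

Shutdown price = $8; break-even price = $104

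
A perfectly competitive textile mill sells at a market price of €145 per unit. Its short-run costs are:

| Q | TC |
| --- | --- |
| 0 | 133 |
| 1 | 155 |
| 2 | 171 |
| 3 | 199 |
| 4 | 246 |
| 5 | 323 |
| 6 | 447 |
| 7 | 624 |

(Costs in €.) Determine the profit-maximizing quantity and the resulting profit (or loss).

Profit at each row (π = 145Q − TC): Q=0: -133; Q=1: -10; Q=2: 119; Q=3: 236; Q=4: 334; Q=5: 402; Q=6: 423; Q=7: 391.
Profit is maximized at Q = 6. AVC there is 314/6 = €52.33 ≤ P, so producing beats shutting down (which would give -€133).

Q = 6; profit = €423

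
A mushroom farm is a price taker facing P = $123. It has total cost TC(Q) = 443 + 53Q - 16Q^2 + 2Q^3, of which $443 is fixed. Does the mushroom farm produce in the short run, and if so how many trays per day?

Produce at Q = 7

Variable cost is VC = 53Q - 16Q^2 + 2Q^3, so AVC = VC/Q = 53 - 16Q + 2Q^2 and MC = dTC/dQ = 53 - 32Q + 6Q^2.
AVC hits its minimum where MC = AVC, at Q = 4, giving min AVC = 53 - 16·4 + 2·4^2 = $21.
Since P = $123 ≥ min AVC = $21, price covers variable cost and the firm should produce.
P = MC gives -70 - 32Q + 6Q^2 = 0, with roots -5/3 and 7. Take the larger (rising MC): Q* = 7.
Check: AVC at Q = 7 is $39 ≤ P, so revenue covers variable cost.
Profit = P·Q − TC = 123·7 − 716 = $145.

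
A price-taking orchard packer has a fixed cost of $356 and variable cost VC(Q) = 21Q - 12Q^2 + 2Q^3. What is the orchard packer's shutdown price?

$3 per unit

The firm shuts down when price falls below the minimum of average variable cost. AVC = VC/Q = 21 - 12Q + 2Q^2.
dAVC/dQ = -12 + 4Q = 0 gives Q = 3. min AVC = 21 - 12·3 + 2·3^2 = 3.
The firm shuts down for any P below $3.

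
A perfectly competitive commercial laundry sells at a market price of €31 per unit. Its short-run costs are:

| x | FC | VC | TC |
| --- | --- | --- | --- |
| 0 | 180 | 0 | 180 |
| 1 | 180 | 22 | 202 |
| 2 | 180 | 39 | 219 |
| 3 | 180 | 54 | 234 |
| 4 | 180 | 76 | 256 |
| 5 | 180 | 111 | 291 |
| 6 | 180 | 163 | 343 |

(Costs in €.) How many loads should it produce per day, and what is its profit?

Compute π = P·x − TC at each output: x=0: -180; x=1: -171; x=2: -157; x=3: -141; x=4: -132; x=5: -136; x=6: -157.
Profit is maximized at x = 4. AVC there is 76/4 = €19 ≤ P, so producing beats shutting down (which would give -€180).

x = 4; profit = -€132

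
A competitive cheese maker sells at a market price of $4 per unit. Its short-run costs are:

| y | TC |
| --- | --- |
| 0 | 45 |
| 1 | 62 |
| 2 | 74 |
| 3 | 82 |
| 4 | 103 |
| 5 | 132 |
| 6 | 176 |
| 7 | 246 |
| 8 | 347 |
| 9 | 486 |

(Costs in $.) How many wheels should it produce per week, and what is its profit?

Compute π = P·y − TC at each output: y=0: -45; y=1: -58; y=2: -66; y=3: -70; y=4: -87; y=5: -112; y=6: -152; y=7: -218; y=8: -315; y=9: -450.
Profit is highest at y = 0. Equivalently, the lowest AVC in the table is 37/3 ≈ $12.33 at y = 3, and P = $4 falls below it — price never covers variable cost, so the firm shuts down and loses only its fixed cost.

y = 0 (shut down); profit = -$45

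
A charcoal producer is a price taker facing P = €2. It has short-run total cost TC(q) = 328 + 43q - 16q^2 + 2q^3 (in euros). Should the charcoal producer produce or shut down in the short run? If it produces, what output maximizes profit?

Variable cost is VC = 43q - 16q^2 + 2q^3, so AVC = VC/q = 43 - 16q + 2q^2 and MC = dTC/dq = 43 - 32q + 6q^2.
AVC is minimized where dAVC/dq = -16 + 4q = 0, at q = 4; min AVC = 43 - 16·4 + 2·4^2 = €11.
P = €2 lies below min AVC = €11; no output level covers variable cost.
Best response: produce nothing and absorb the €328 fixed cost.

Shut down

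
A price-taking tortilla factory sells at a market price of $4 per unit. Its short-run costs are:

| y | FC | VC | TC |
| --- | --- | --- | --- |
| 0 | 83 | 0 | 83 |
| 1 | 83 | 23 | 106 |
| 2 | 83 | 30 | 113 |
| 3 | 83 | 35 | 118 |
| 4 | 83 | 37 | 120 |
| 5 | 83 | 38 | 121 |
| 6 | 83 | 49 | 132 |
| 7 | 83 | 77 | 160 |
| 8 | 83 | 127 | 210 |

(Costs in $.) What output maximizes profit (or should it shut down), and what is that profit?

y = 0 (shut down); profit = -$83

Tabulate TR − TC: y=0: -83; y=1: -102; y=2: -105; y=3: -106; y=4: -104; y=5: -101; y=6: -108; y=7: -132; y=8: -178.
Profit is highest at y = 0. Equivalently, the lowest AVC in the table is 38/5 ≈ $7.60 at y = 5, and P = $4 falls below it — price never covers variable cost, so the firm shuts down and loses only its fixed cost.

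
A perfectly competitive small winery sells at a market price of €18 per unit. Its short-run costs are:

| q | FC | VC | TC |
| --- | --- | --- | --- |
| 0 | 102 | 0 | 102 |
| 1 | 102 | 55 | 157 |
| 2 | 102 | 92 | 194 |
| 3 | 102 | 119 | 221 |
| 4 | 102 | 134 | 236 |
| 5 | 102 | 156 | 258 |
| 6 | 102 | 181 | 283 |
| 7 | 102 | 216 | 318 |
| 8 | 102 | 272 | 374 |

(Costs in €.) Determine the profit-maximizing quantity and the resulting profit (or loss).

Tabulate TR − TC: q=0: -102; q=1: -139; q=2: -158; q=3: -167; q=4: -164; q=5: -168; q=6: -175; q=7: -192; q=8: -230.
Profit is highest at q = 0. Equivalently, the lowest AVC in the table is 181/6 ≈ €30.17 at q = 6, and P = €18 falls below it — price never covers variable cost, so the firm shuts down and loses only its fixed cost.

q = 0 (shut down); profit = -€102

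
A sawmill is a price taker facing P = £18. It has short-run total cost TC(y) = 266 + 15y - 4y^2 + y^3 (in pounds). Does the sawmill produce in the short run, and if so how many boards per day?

Strip out fixed cost: VC = 15y - 4y^2 + y^3. Then AVC = 15 - 4y + y^2 and MC = 15 - 8y + 3y^2.
The AVC parabola has its vertex at y = 4/2 = 2, where AVC = 15 - 4·2 + 2^2 = £11.
P = £18 exceeds min AVC = £11, so the firm stays open.
P = MC gives -3 - 8y + 3y^2 = 0, with roots -1/3 and 3. Take the larger (rising MC): y* = 3.
Check: AVC at y = 3 is £12 ≤ P, so revenue covers variable cost.
Profit = P·y − TC = 18·3 − 302 = -£248, a loss, but smaller than the £266 fixed cost the firm would lose by shutting down.

Produce at y = 3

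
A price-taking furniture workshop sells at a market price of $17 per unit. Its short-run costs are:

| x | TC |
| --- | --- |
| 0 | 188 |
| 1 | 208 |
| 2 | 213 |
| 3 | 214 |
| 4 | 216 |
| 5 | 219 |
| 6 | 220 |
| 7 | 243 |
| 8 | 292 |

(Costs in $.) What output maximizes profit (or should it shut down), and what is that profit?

x = 6; profit = -$118

Profit at each row (π = 17x − TC): x=0: -188; x=1: -191; x=2: -179; x=3: -163; x=4: -148; x=5: -134; x=6: -118; x=7: -124; x=8: -156.
Profit is maximized at x = 6. AVC there is 32/6 = $5.33 ≤ P, so producing beats shutting down (which would give -$188).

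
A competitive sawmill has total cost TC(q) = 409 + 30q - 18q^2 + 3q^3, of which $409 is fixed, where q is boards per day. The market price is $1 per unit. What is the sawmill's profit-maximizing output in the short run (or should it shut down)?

Variable cost is VC = 30q - 18q^2 + 3q^3, so AVC = VC/q = 30 - 18q + 3q^2 and MC = dTC/dq = 30 - 36q + 9q^2.
The AVC parabola has its vertex at q = 18/6 = 3, where AVC = 30 - 18·3 + 3·3^2 = $3.
Since P = $1 < min AVC = $3, price fails to cover variable cost at any output.
Shutting down limits the loss to fixed cost, $409.

Shut down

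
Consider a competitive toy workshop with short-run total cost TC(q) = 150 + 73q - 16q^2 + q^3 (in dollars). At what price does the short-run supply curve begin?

Short-run supply begins at min AVC. From VC = 73q - 16q^2 + q^3, AVC = 73 - 16q + q^2.
At the minimum of AVC, MC = AVC. MC = 73 - 32q + 3q^2; setting MC = AVC gives 2q^2 - 16q = 0, so q = 8. min AVC = 9.
For P < $9 the firm produces nothing.

$9 per unit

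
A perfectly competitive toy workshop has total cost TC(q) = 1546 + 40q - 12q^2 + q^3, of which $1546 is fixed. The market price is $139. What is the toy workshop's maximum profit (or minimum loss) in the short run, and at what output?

AVC = 40 - 12q + q^2; min AVC = $4 at q = 6. Since P = $139 ≥ min AVC, the firm produces.
MC = 40 - 24q + 3q^2. Setting P = MC and taking the root on the rising branch gives q* = 11.
TR = 139·11 = 1529. TC = 1546 + 319 = 1865. Profit = 1529 − 1865 = -$336.
That loss of $336 beats the $1546 the firm would lose by shutting down; producing recovers $1210 of fixed cost.

Profit = -$336 at q = 11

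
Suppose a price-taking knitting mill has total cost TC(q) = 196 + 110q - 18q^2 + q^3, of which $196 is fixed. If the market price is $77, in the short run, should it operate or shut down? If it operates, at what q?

Variable cost is VC = 110q - 18q^2 + q^3, so AVC = VC/q = 110 - 18q + q^2 and MC = dTC/dq = 110 - 36q + 3q^2.
AVC hits its minimum where MC = AVC, at q = 9, giving min AVC = 110 - 18·9 + 9^2 = $29.
P = $77 exceeds min AVC = $29, so the firm stays open.
P = MC gives 33 - 36q + 3q^2 = 0, with roots 1 and 11. Take the larger (rising MC): q* = 11.
Check: AVC at q = 11 is $33 ≤ P, so revenue covers variable cost.
Profit = P·q − TC = 77·11 − 559 = $288.

Produce at q = 11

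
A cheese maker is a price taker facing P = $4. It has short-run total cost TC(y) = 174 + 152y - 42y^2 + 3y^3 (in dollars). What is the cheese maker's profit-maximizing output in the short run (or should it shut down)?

Shut down

From TC, MC = TC'(y) = 152 - 84y + 9y^2 and AVC = VC/y = 152 - 42y + 3y^2.
The AVC parabola has its vertex at y = 42/6 = 7, where AVC = 152 - 42·7 + 3·7^2 = $5.
Since P = $4 < min AVC = $5, price fails to cover variable cost at any output.
Shutting down limits the loss to fixed cost, $174.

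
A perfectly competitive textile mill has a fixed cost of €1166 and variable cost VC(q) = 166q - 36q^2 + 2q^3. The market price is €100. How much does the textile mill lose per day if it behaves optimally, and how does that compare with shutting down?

Profit = -€198 at q = 11

AVC = 166 - 36q + 2q^2; min AVC = €4 at q = 9. Since P = €100 ≥ min AVC, the firm produces.
MC = 166 - 72q + 6q^2. Setting P = MC and taking the root on the rising branch gives q* = 11.
TR = 100·11 = 1100. TC = 1166 + 132 = 1298. Profit = 1100 − 1298 = -€198.
Shutting down would mean losing the fixed cost of €1166, so operating at a loss of €198 is better by €968.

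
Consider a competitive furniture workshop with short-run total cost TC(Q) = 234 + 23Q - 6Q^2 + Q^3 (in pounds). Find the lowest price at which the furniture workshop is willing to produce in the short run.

The shutdown price is the minimum of AVC. VC = 23Q - 6Q^2 + Q^3, so AVC = 23 - 6Q + Q^2.
dAVC/dQ = -6 + 2Q = 0 gives Q = 3. min AVC = 23 - 6·3 + 3^2 = 14.
So the shutdown price is £14.

£14 per unit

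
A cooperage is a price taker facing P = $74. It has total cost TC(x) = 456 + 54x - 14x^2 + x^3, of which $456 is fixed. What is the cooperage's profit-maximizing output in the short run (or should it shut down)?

Strip out fixed cost: VC = 54x - 14x^2 + x^3. Then AVC = 54 - 14x + x^2 and MC = 54 - 28x + 3x^2.
The AVC parabola has its vertex at x = 14/2 = 7, where AVC = 54 - 14·7 + 7^2 = $5.
P = $74 exceeds min AVC = $5, so the firm stays open.
Solving P = MC: -20 - 28x + 3x^2 = 0 ⇒ x = -2/3 or 10. On the upward-sloping branch, x* = 10.
Check: AVC at x = 10 is $14 ≤ P, so revenue covers variable cost.
Profit = P·x − TC = 74·10 − 596 = $144.

Produce at x = 10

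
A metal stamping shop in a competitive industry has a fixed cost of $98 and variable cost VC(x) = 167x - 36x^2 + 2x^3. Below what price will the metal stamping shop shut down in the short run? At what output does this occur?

The firm shuts down when price falls below the minimum of average variable cost. AVC = VC/x = 167 - 36x + 2x^2.
At the minimum of AVC, MC = AVC. MC = 167 - 72x + 6x^2; setting MC = AVC gives 4x^2 - 36x = 0, so x = 9. min AVC = 5.
So the shutdown price is $5.

$5 per unit, at x = 9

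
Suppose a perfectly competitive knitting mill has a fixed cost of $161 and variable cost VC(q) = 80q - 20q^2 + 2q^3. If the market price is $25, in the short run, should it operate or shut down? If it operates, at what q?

Strip out fixed cost: VC = 80q - 20q^2 + 2q^3. Then AVC = 80 - 20q + 2q^2 and MC = 80 - 40q + 6q^2.
The AVC parabola has its vertex at q = 20/4 = 5, where AVC = 80 - 20·5 + 2·5^2 = $30.
P = $25 lies below min AVC = $30; no output level covers variable cost.
Shutting down limits the loss to fixed cost, $161.

Shut down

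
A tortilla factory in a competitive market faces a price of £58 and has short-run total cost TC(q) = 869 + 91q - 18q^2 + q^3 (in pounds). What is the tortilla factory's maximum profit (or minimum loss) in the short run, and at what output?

AVC = 91 - 18q + q^2; min AVC = £10 at q = 9. Since P = £58 ≥ min AVC, the firm produces.
With MC = 91 - 36q + 3q^2, P = MC on the upward-sloping part at q* = 11.
TR = 58·11 = 638. TC = 869 + 154 = 1023. Profit = 638 − 1023 = -£385.
Shutting down would mean losing the fixed cost of £869, so operating at a loss of £385 is better by £484.

Profit = -£385 at q = 11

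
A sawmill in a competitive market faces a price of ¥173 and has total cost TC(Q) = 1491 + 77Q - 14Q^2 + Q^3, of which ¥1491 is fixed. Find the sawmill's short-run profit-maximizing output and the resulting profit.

AVC = 77 - 14Q + Q^2; min AVC = ¥28 at Q = 7. Since P = ¥173 ≥ min AVC, the firm produces.
MC = 77 - 28Q + 3Q^2. Setting P = MC and taking the root on the rising branch gives Q* = 12.
TR = 173·12 = 2076. TC = 1491 + 636 = 2127. Profit = 2076 − 2127 = -¥51.
Shutting down would mean losing the fixed cost of ¥1491, so operating at a loss of ¥51 is better by ¥1440.

Profit = -¥51 at Q = 12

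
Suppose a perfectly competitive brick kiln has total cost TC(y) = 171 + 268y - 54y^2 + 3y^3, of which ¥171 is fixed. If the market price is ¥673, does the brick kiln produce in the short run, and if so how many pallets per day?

Produce at y = 15

Strip out fixed cost: VC = 268y - 54y^2 + 3y^3. Then AVC = 268 - 54y + 3y^2 and MC = 268 - 108y + 9y^2.
AVC hits its minimum where MC = AVC, at y = 9, giving min AVC = 268 - 54·9 + 3·9^2 = ¥25.
Because ¥673 ≥ ¥25, revenue can cover variable cost; the firm operates.
Set P = MC: 673 = 268 - 108y + 9y^2 → -405 - 108y + 9y^2 = 0. The roots are y = -3 and y = 15; the profit-maximizing output is on the rising part of MC, so y* = 15.
Check: AVC at y = 15 is ¥133 ≤ P, so revenue covers variable cost.
Profit = P·y − TC = 673·15 − 2166 = ¥7929.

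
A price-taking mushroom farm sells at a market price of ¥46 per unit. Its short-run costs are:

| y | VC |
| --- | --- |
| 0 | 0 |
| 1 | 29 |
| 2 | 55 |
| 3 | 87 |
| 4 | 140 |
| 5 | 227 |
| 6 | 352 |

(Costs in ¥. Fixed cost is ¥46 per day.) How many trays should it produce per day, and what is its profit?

y = 3; profit = ¥5

Tabulate TR − TC: y=0: -46; y=1: -29; y=2: -9; y=3: 5; y=4: -2; y=5: -43; y=6: -122.
Profit is maximized at y = 3. AVC there is 87/3 = ¥29 ≤ P, so producing beats shutting down (which would give -¥46).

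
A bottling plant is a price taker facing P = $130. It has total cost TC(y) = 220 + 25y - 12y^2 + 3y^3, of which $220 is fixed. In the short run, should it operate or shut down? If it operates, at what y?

Strip out fixed cost: VC = 25y - 12y^2 + 3y^3. Then AVC = 25 - 12y + 3y^2 and MC = 25 - 24y + 9y^2.
AVC is minimized where dAVC/dy = -12 + 6y = 0, at y = 2; min AVC = 25 - 12·2 + 3·2^2 = $13.
Since P = $130 ≥ min AVC = $13, price covers variable cost and the firm should produce.
Set P = MC: 130 = 25 - 24y + 9y^2 → -105 - 24y + 9y^2 = 0. The roots are y = -7/3 and y = 5; the profit-maximizing output is on the rising part of MC, so y* = 5.
Check: AVC at y = 5 is $40 ≤ P, so revenue covers variable cost.
Profit = P·y − TC = 130·5 − 420 = $230.

Produce at y = 5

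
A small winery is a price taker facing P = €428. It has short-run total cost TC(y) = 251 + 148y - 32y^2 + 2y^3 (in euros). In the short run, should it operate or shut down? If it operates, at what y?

Produce at y = 14

Variable cost is VC = 148y - 32y^2 + 2y^3, so AVC = VC/y = 148 - 32y + 2y^2 and MC = dTC/dy = 148 - 64y + 6y^2.
AVC is minimized where dAVC/dy = -32 + 4y = 0, at y = 8; min AVC = 148 - 32·8 + 2·8^2 = €20.
Because €428 ≥ €20, revenue can cover variable cost; the firm operates.
Solving P = MC: -280 - 64y + 6y^2 = 0 ⇒ y = -10/3 or 14. On the upward-sloping branch, y* = 14.
Check: AVC at y = 14 is €92 ≤ P, so revenue covers variable cost.
Profit = P·y − TC = 428·14 − 1539 = €4453.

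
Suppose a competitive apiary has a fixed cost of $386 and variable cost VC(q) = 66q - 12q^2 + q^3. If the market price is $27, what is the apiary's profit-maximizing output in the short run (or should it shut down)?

Shut down

Strip out fixed cost: VC = 66q - 12q^2 + q^3. Then AVC = 66 - 12q + q^2 and MC = 66 - 24q + 3q^2.
AVC is minimized where dAVC/dq = -12 + 2q = 0, at q = 6; min AVC = 66 - 12·6 + 6^2 = $30.
With P < min AVC ($27 < $30), every unit sold adds to the loss.
Best response: produce nothing and absorb the $386 fixed cost.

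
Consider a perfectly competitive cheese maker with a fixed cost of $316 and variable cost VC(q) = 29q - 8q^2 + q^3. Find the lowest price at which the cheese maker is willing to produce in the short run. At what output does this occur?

$13 per unit, at q = 4

The shutdown price is the minimum of AVC. VC = 29q - 8q^2 + q^3, so AVC = 29 - 8q + q^2.
At the minimum of AVC, MC = AVC. MC = 29 - 16q + 3q^2; setting MC = AVC gives 2q^2 - 8q = 0, so q = 4. min AVC = 13.
The firm shuts down for any P below $13.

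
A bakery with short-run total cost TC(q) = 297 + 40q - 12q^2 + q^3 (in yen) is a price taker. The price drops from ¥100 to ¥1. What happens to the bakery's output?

Output falls from 10 to 0 (the firm shuts down)

MC = 40 - 24q + 3q^2; the shutdown threshold is min AVC = ¥4 (at q = 6).
At P = ¥100 ≥ min AVC, set P = MC on the rising branch: q = 10.
At P = ¥1 < min AVC = ¥4, price no longer covers variable cost at any output, so the firm shuts down: q = 0.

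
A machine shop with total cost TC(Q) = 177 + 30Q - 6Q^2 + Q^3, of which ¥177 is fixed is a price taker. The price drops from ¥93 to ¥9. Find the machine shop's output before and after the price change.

Output falls from 7 to 0 (the firm shuts down)

AVC = 30 - 6Q + Q^2, minimized at Q = 3 where min AVC = ¥21. MC = 30 - 12Q + 3Q^2.
With P = ¥93 above the shutdown price, P = MC gives Q = 7.
At P = ¥9 < min AVC = ¥21, price no longer covers variable cost at any output, so the firm shuts down: Q = 0.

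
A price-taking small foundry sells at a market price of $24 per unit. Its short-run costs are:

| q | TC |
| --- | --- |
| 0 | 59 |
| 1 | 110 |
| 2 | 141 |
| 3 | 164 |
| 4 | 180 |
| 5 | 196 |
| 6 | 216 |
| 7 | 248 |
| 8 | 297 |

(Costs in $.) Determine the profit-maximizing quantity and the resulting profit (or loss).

q = 0 (shut down); profit = -$59

Tabulate TR − TC: q=0: -59; q=1: -86; q=2: -93; q=3: -92; q=4: -84; q=5: -76; q=6: -72; q=7: -80; q=8: -105.
Profit is highest at q = 0. Equivalently, the lowest AVC in the table is 157/6 ≈ $26.17 at q = 6, and P = $24 falls below it — price never covers variable cost, so the firm shuts down and loses only its fixed cost.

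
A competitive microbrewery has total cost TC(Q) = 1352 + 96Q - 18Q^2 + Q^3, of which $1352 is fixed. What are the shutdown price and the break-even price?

Shutdown price = $15; break-even price = $135

Shutdown price = min AVC. AVC = 96 - 18Q + Q^2, with vertex at Q = 9 and minimum $15.
ATC = 1352/Q + 96 - 18Q + Q^2. Setting dATC/dQ = −1352/Q^2 − 18 + 2Q = 0 gives Q = 13 (since 2·13^3 − 18·13^2 = 1352).
min ATC = 1352/13 + 96 − 18·13 + 13^2 = $135. That is the break-even price.
Between these two prices the firm operates at a loss; above $135 it earns a profit.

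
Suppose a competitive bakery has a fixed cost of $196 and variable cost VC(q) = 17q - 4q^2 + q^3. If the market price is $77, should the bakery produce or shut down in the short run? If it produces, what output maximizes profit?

Produce at q = 6

Variable cost is VC = 17q - 4q^2 + q^3, so AVC = VC/q = 17 - 4q + q^2 and MC = dTC/dq = 17 - 8q + 3q^2.
AVC is minimized where dAVC/dq = -4 + 2q = 0, at q = 2; min AVC = 17 - 4·2 + 2^2 = $13.
Since P = $77 ≥ min AVC = $13, price covers variable cost and the firm should produce.
P = MC gives -60 - 8q + 3q^2 = 0, with roots -10/3 and 6. Take the larger (rising MC): q* = 6.
Check: AVC at q = 6 is $29 ≤ P, so revenue covers variable cost.
Profit = P·q − TC = 77·6 − 370 = $92.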